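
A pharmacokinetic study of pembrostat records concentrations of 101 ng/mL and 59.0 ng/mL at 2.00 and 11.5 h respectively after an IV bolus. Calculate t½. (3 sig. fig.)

12.2 hours

k = ln(C₁/C₂) / (t₂ − t₁) = ln(101/59.0) / (11.5 − 2.00)
  = 0.5376 / 9.500 = 0.05659 h⁻¹
t½ = ln 2 / k = ln 2 / 0.05659 ≈ 12.2 hours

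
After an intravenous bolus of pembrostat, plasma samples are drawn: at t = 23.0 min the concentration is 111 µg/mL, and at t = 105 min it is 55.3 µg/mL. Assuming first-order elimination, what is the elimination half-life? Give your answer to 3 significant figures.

81.6 minutes

k = ln(C₁/C₂) / (t₂ − t₁) = ln(111/55.3) / (105 − 23.0)
  = 0.6968 / 82.00 = 0.008497 min⁻¹
t½ = ln 2 / k = ln 2 / 0.008497 ≈ 81.6 minutes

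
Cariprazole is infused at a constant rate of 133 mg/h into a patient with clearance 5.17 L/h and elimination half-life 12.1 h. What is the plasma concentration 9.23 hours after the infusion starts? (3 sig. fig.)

Css = rate / CL = 133 / 5.17 = 25.73 µg/mL
k = ln 2 / 12.1 = 0.05728 h⁻¹
C(t) = Css (1 − e^(−kt)) = 25.73 × (1 − e^(−0.5287)) = 25.73 × 0.4107 ≈ 10.6 µg/mL

10.6 µg/mL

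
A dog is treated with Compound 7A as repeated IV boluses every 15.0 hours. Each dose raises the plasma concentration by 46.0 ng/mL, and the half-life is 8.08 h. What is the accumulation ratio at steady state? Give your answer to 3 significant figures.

1.38

k = ln 2 / 8.08 = 0.08579 h⁻¹
Fraction remaining after one interval: e^(−kτ) = e^(−0.08579 × 15.0) = 0.2762
R = 1 / (1 − 0.2762) = 1 / 0.7238 ≈ 1.38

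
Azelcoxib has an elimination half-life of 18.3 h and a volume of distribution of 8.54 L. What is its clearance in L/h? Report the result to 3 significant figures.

k = ln 2 / t½ = ln 2 / 18.3 = 0.03788 h⁻¹
CL = k · V = 0.03788 × 8.54 ≈ 0.323 L/h

0.323 L/h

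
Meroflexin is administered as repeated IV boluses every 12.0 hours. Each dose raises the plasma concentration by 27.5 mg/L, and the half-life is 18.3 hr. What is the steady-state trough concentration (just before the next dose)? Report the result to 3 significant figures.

47.8 mg/L

k = ln 2 / 18.3 = 0.03788 hr⁻¹
Fraction remaining after one interval: e^(−kτ) = e^(−0.03788 × 12.0) = 0.6348
R = 1 / (1 − 0.6348) = 2.738
Css,max = 27.5 × 2.738 = 75.29 mg/L
Css,min = Css,max × e^(−kτ) = 75.29 × 0.6348 ≈ 47.8 mg/L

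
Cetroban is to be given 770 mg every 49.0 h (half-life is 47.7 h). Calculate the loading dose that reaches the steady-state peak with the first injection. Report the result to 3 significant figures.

1510 mg

k = ln 2 / 47.7 = 0.01453 h⁻¹
Accumulation ratio R = 1 / (1 − e^(−kτ)) = 1 / (1 − e^(−0.01453×49.0)) = 1 / (1 − 0.4906) = 1.963
Loading dose = maintenance dose × R = 770 × 1.963 ≈ 1510 mg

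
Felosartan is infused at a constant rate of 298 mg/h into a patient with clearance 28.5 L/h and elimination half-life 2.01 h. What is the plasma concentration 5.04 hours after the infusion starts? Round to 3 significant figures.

8.62 mg/L

Css = rate / CL = 298 / 28.5 = 10.46 mg/L
k = ln 2 / 2.01 = 0.3448 h⁻¹
C(t) = Css (1 − e^(−kt)) = 10.46 × (1 − e^(−1.738)) = 10.46 × 0.8241 ≈ 8.62 mg/L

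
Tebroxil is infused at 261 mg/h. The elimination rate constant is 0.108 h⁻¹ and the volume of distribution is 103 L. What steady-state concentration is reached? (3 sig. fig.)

CL = k · V = 0.108 × 103 = 11.12 L/h
Css = rate / CL = 261 / 11.12 ≈ 23.5 µg/mL

23.5 µg/mL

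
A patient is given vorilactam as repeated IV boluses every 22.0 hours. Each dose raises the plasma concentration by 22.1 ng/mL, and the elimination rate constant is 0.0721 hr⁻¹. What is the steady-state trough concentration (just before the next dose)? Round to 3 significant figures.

5.69 ng/mL

Fraction remaining after one interval: e^(−kτ) = e^(−0.07210 × 22.0) = 0.2047
R = 1 / (1 − 0.2047) = 1.257
Css,max = 22.1 × 1.257 = 27.79 ng/mL
Css,min = Css,max × e^(−kτ) = 27.79 × 0.2047 ≈ 5.69 ng/mL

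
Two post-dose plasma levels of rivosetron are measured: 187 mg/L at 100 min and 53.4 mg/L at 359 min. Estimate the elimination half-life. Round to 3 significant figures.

k = ln(C₁/C₂) / (t₂ − t₁) = ln(187/53.4) / (359 − 100)
  = 1.253 / 259.0 = 0.004839 min⁻¹
t½ = ln 2 / k = ln 2 / 0.004839 ≈ 143 minutes

143 minutes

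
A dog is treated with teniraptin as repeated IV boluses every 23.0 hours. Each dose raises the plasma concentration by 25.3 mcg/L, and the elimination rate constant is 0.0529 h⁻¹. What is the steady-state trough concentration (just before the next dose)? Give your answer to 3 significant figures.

Fraction remaining after one interval: e^(−kτ) = e^(−0.05290 × 23.0) = 0.2962
R = 1 / (1 − 0.2962) = 1.421
Css,max = 25.3 × 1.421 = 35.95 mcg/L
Css,min = Css,max × e^(−kτ) = 35.95 × 0.2962 ≈ 10.6 mcg/L

10.6 mcg/L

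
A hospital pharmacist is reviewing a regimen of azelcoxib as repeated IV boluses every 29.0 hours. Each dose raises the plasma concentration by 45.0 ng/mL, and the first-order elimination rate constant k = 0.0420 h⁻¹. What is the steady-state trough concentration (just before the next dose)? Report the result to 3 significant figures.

18.9 ng/mL

Fraction remaining after one interval: e^(−kτ) = e^(−0.04200 × 29.0) = 0.2958
R = 1 / (1 − 0.2958) = 1.420
Css,max = 45.0 × 1.420 = 63.90 ng/mL
Css,min = Css,max × e^(−kτ) = 63.90 × 0.2958 ≈ 18.9 ng/mL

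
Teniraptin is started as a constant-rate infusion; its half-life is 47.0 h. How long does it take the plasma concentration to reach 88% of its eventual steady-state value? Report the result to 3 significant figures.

144 hours

k = ln 2 / 47.0 = 0.01475 h⁻¹
f = 1 − e^(−kt)  ⇒  t = −ln(1 − f) / k
t = −ln(1 − 0.88) / 0.01475 = 2.120 / 0.01475 ≈ 144 hours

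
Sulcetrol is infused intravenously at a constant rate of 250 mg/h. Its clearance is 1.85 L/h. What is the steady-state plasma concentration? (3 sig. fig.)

Css = infusion rate / CL = 250 / 1.85 ≈ 135 µg/mL

135 µg/mL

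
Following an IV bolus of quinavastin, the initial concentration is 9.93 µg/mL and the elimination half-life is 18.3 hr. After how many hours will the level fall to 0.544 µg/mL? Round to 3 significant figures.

76.7 hours

k = ln 2 / 18.3 = 0.03788 hr⁻¹
C(t) = C₀ e^(−kt)  ⇒  t = ln(C₀/C) / k
t = ln(9.93/0.544) / 0.03788 = 2.904 / 0.03788 ≈ 76.7 hours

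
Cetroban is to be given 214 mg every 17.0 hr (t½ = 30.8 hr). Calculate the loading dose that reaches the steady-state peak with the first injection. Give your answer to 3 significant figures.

k = ln 2 / 30.8 = 0.02250 hr⁻¹
Accumulation ratio R = 1 / (1 − e^(−kτ)) = 1 / (1 − e^(−0.02250×17.0)) = 1 / (1 − 0.6821) = 3.146
Loading dose = maintenance dose × R = 214 × 3.146 ≈ 673 mg

673 mg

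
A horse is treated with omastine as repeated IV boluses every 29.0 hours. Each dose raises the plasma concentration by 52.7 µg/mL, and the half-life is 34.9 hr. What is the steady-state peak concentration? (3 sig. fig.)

k = ln 2 / 34.9 = 0.01986 hr⁻¹
Fraction remaining after one interval: e^(−kτ) = e^(−0.01986 × 29.0) = 0.5622
R = 1 / (1 − 0.5622) = 2.284
Css,max = 52.7 × 2.284 ≈ 120 µg/mL

120 µg/mL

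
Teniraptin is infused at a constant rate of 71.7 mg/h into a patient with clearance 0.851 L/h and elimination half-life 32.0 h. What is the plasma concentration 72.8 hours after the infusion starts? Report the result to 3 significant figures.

Css = rate / CL = 71.7 / 0.851 = 84.25 µg/mL
k = ln 2 / 32.0 = 0.02166 h⁻¹
C(t) = Css (1 − e^(−kt)) = 84.25 × (1 − e^(−1.577)) = 84.25 × 0.7934 ≈ 66.8 µg/mL

66.8 µg/mL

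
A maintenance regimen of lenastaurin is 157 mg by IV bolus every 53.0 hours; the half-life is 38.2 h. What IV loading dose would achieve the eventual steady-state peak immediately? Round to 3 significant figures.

254 mg

k = ln 2 / 38.2 = 0.01815 h⁻¹
Accumulation ratio R = 1 / (1 − e^(−kτ)) = 1 / (1 − e^(−0.01815×53.0)) = 1 / (1 − 0.3822) = 1.619
Loading dose = maintenance dose × R = 157 × 1.619 ≈ 254 mg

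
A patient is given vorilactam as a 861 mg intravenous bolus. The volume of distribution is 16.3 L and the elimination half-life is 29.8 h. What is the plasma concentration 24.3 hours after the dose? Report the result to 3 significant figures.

C₀ = dose / V = 861 / 16.3 = 52.82 µg/mL
k = ln 2 / 29.8 = 0.02326 h⁻¹
C(t) = C₀ e^(−kt) = 52.82 × e^(−0.02326 × 24.3) = 52.82 × e^(−0.5652) = 52.82 × 0.5682 ≈ 30.0 µg/mL

30.0 µg/mL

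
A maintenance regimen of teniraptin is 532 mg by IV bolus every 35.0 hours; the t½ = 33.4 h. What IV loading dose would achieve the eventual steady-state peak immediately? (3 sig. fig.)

1030 mg

k = ln 2 / 33.4 = 0.02075 h⁻¹
Accumulation ratio R = 1 / (1 − e^(−kτ)) = 1 / (1 − e^(−0.02075×35.0)) = 1 / (1 − 0.4837) = 1.937
Loading dose = maintenance dose × R = 532 × 1.937 ≈ 1030 mg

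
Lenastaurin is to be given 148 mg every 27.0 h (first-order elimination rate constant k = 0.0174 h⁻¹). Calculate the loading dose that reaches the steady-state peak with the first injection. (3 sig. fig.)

395 mg

Accumulation ratio R = 1 / (1 − e^(−kτ)) = 1 / (1 − e^(−0.01740×27.0)) = 1 / (1 − 0.6251) = 2.668
Loading dose = maintenance dose × R = 148 × 2.668 ≈ 395 mg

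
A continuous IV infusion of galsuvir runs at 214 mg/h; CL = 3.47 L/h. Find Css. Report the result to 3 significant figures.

61.7 µg/mL

Css = infusion rate / CL = 214 / 3.47 ≈ 61.7 µg/mL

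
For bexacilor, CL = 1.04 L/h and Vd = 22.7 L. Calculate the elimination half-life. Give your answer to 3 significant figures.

15.1 hours

k = CL / V = 1.04 / 22.7 = 0.04581 h⁻¹
t½ = ln 2 / k = ln 2 / 0.04581 ≈ 15.1 hours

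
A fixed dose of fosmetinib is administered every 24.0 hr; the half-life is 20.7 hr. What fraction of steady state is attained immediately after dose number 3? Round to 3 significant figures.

0.910

k = ln 2 / 20.7 = 0.03349 hr⁻¹
f_n = 1 − e^(−nkτ) = 1 − e^(−3 × 0.03349 × 24.0) = 1 − e^(−2.411) = 1 − 0.08973 ≈ 0.910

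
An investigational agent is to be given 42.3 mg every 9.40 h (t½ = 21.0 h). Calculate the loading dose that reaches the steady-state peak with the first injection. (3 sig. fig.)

k = ln 2 / 21.0 = 0.03301 h⁻¹
Accumulation ratio R = 1 / (1 − e^(−kτ)) = 1 / (1 − e^(−0.03301×9.40)) = 1 / (1 − 0.7333) = 3.749
Loading dose = maintenance dose × R = 42.3 × 3.749 ≈ 159 mg

159 mg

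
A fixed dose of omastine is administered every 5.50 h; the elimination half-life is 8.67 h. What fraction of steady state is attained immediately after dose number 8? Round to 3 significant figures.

0.970

k = ln 2 / 8.67 = 0.07995 h⁻¹
f_n = 1 − e^(−nkτ) = 1 − e^(−8 × 0.07995 × 5.50) = 1 − e^(−3.518) = 1 − 0.02967 ≈ 0.970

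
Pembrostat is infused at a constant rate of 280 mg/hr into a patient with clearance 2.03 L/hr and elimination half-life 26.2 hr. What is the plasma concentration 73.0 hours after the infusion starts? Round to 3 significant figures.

118 mg/L

Css = rate / CL = 280 / 2.03 = 137.9 mg/L
k = ln 2 / 26.2 = 0.02646 hr⁻¹
C(t) = Css (1 − e^(−kt)) = 137.9 × (1 − e^(−1.931)) = 137.9 × 0.8550 ≈ 118 mg/L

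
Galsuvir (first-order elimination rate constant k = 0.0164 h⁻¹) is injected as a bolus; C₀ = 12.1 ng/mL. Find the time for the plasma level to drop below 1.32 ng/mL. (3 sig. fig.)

135 hours

C(t) = C₀ e^(−kt)  ⇒  t = ln(C₀/C) / k
t = ln(12.1/1.32) / 0.01640 = 2.216 / 0.01640 ≈ 135 hours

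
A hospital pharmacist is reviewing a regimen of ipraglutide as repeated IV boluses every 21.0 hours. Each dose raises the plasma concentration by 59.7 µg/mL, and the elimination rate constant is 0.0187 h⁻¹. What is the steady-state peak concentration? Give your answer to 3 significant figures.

184 µg/mL

Fraction remaining after one interval: e^(−kτ) = e^(−0.01870 × 21.0) = 0.6752
R = 1 / (1 − 0.6752) = 3.079
Css,max = 59.7 × 3.079 ≈ 184 µg/mL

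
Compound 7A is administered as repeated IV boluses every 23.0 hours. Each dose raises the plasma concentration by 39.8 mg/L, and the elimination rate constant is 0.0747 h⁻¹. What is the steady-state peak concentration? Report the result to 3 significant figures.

Fraction remaining after one interval: e^(−kτ) = e^(−0.07470 × 23.0) = 0.1794
R = 1 / (1 − 0.1794) = 1.219
Css,max = 39.8 × 1.219 ≈ 48.5 mg/L

48.5 mg/L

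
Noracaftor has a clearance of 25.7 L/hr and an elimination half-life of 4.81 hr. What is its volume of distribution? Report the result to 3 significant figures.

178 L

k = ln 2 / t½ = ln 2 / 4.81 = 0.1441 hr⁻¹
V = CL / k = 25.7 / 0.1441 ≈ 178 L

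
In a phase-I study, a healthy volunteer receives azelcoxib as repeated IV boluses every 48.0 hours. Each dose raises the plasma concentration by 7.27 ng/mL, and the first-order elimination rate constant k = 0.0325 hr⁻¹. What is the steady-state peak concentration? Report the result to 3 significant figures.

Fraction remaining after one interval: e^(−kτ) = e^(−0.03250 × 48.0) = 0.2101
R = 1 / (1 − 0.2101) = 1.266
Css,max = 7.27 × 1.266 ≈ 9.20 ng/mL

9.20 ng/mL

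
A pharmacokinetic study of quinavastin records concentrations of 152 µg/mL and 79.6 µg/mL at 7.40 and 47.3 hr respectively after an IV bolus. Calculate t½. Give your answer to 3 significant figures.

k = ln(C₁/C₂) / (t₂ − t₁) = ln(152/79.6) / (47.3 − 7.40)
  = 0.6469 / 39.90 = 0.01621 hr⁻¹
t½ = ln 2 / k = ln 2 / 0.01621 ≈ 42.8 hours

42.8 hours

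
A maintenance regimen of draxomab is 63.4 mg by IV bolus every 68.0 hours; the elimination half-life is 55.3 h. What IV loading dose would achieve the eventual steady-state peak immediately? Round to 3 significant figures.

111 mg

k = ln 2 / 55.3 = 0.01253 h⁻¹
Accumulation ratio R = 1 / (1 − e^(−kτ)) = 1 / (1 − e^(−0.01253×68.0)) = 1 / (1 − 0.4264) = 1.743
Loading dose = maintenance dose × R = 63.4 × 1.743 ≈ 111 mg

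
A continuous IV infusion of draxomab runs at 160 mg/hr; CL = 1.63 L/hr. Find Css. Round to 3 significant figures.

98.2 mg/L

Css = infusion rate / CL = 160 / 1.63 ≈ 98.2 mg/L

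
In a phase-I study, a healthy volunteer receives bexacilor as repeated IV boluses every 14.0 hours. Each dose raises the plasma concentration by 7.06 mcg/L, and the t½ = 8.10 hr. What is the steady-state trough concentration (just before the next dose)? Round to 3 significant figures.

3.05 mcg/L

k = ln 2 / 8.10 = 0.08557 hr⁻¹
Fraction remaining after one interval: e^(−kτ) = e^(−0.08557 × 14.0) = 0.3018
R = 1 / (1 − 0.3018) = 1.432
Css,max = 7.06 × 1.432 = 10.11 mcg/L
Css,min = Css,max × e^(−kτ) = 10.11 × 0.3018 ≈ 3.05 mcg/L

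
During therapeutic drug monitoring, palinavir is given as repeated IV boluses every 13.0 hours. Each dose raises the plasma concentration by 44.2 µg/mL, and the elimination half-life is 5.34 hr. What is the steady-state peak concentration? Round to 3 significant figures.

54.2 µg/mL

k = ln 2 / 5.34 = 0.1298 hr⁻¹
Fraction remaining after one interval: e^(−kτ) = e^(−0.1298 × 13.0) = 0.1850
R = 1 / (1 − 0.1850) = 1.227
Css,max = 44.2 × 1.227 ≈ 54.2 µg/mL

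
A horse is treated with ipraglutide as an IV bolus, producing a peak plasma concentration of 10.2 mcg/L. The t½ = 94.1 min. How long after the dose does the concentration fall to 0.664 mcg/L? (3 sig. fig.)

371 minutes

k = ln 2 / 94.1 = 0.007366 min⁻¹
C(t) = C₀ e^(−kt)  ⇒  t = ln(C₀/C) / k
t = ln(10.2/0.664) / 0.007366 = 2.732 / 0.007366 ≈ 371 minutes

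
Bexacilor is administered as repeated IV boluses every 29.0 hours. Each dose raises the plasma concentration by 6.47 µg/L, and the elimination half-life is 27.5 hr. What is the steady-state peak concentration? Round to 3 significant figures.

k = ln 2 / 27.5 = 0.02521 hr⁻¹
Fraction remaining after one interval: e^(−kτ) = e^(−0.02521 × 29.0) = 0.4814
R = 1 / (1 − 0.4814) = 1.928
Css,max = 6.47 × 1.928 ≈ 12.5 µg/L

12.5 µg/L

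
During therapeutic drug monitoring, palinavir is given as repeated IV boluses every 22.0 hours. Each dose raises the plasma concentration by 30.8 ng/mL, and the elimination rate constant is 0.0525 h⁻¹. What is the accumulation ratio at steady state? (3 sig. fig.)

1.46

Fraction remaining after one interval: e^(−kτ) = e^(−0.05250 × 22.0) = 0.3151
R = 1 / (1 − 0.3151) = 1 / 0.6849 ≈ 1.46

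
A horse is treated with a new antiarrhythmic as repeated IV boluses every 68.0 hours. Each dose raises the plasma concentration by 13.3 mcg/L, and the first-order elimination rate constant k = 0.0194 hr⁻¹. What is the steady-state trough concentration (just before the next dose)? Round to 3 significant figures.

Fraction remaining after one interval: e^(−kτ) = e^(−0.01940 × 68.0) = 0.2673
R = 1 / (1 − 0.2673) = 1.365
Css,max = 13.3 × 1.365 = 18.15 mcg/L
Css,min = Css,max × e^(−kτ) = 18.15 × 0.2673 ≈ 4.85 mcg/L

4.85 mcg/L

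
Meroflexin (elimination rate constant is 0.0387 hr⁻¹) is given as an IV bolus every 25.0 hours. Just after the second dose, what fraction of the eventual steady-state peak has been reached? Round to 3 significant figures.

f_n = 1 − e^(−nkτ) = 1 − e^(−2 × 0.03870 × 25.0) = 1 − e^(−1.935) = 1 − 0.1444 ≈ 0.856

0.856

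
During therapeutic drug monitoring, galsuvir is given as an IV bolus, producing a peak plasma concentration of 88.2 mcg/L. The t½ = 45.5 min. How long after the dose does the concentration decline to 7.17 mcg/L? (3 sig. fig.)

k = ln 2 / 45.5 = 0.01523 min⁻¹
C(t) = C₀ e^(−kt)  ⇒  t = ln(C₀/C) / k
t = ln(88.2/7.17) / 0.01523 = 2.510 / 0.01523 ≈ 165 minutes

165 minutes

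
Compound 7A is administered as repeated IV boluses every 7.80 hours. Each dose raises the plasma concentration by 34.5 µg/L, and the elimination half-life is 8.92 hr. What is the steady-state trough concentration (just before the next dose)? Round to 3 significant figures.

k = ln 2 / 8.92 = 0.07771 hr⁻¹
Fraction remaining after one interval: e^(−kτ) = e^(−0.07771 × 7.80) = 0.5455
R = 1 / (1 − 0.5455) = 2.200
Css,max = 34.5 × 2.200 = 75.90 µg/L
Css,min = Css,max × e^(−kτ) = 75.90 × 0.5455 ≈ 41.4 µg/L

41.4 µg/L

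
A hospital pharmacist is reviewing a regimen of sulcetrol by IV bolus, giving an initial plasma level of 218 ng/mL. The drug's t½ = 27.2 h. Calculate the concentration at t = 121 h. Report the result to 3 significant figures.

9.98 ng/mL

k = ln 2 / 27.2 = 0.02548 h⁻¹
121 h is 4.449 half-lives, so C = 218 × (1/2)^4.449 = 218 × 0.04580 ≈ 9.98 ng/mL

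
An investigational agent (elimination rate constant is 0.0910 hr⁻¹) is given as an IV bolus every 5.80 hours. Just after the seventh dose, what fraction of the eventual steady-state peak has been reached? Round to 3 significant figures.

f_n = 1 − e^(−nkτ) = 1 − e^(−7 × 0.09100 × 5.80) = 1 − e^(−3.695) = 1 − 0.02486 ≈ 0.975

0.975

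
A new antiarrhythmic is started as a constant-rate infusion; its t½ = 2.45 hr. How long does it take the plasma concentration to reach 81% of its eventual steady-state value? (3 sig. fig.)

5.87 hours

k = ln 2 / 2.45 = 0.2829 hr⁻¹
f = 1 − e^(−kt)  ⇒  t = −ln(1 − f) / k
t = −ln(1 − 0.81) / 0.2829 = 1.661 / 0.2829 ≈ 5.87 hours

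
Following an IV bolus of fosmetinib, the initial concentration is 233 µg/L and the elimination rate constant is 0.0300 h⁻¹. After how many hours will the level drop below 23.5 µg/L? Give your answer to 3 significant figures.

C(t) = C₀ e^(−kt)  ⇒  t = ln(C₀/C) / k
t = ln(233/23.5) / 0.03000 = 2.294 / 0.03000 ≈ 76.5 hours

76.5 hours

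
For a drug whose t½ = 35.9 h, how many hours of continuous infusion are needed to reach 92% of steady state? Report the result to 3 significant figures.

k = ln 2 / 35.9 = 0.01931 h⁻¹
f = 1 − e^(−kt)  ⇒  t = −ln(1 − f) / k
t = −ln(1 − 0.92) / 0.01931 = 2.526 / 0.01931 ≈ 131 hours

131 hours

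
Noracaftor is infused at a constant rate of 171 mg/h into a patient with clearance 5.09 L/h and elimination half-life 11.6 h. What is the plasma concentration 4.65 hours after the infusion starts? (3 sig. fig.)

8.15 mg/L

Css = rate / CL = 171 / 5.09 = 33.60 mg/L
k = ln 2 / 11.6 = 0.05975 h⁻¹
C(t) = Css (1 − e^(−kt)) = 33.60 × (1 − e^(−0.2779)) = 33.60 × 0.2426 ≈ 8.15 mg/L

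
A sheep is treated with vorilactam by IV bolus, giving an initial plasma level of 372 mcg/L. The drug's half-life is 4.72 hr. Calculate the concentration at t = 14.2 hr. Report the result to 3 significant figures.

46.2 mcg/L

k = ln 2 / 4.72 = 0.1469 hr⁻¹
C(t) = C₀ e^(−kt) = 372 × e^(−0.1469 × 14.2) = 372 × e^(−2.085) = 372 × 0.1243 ≈ 46.2 mcg/L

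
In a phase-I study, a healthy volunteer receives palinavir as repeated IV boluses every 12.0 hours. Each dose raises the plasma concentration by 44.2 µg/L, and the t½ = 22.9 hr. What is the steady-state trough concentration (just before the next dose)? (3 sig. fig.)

k = ln 2 / 22.9 = 0.03027 hr⁻¹
Fraction remaining after one interval: e^(−kτ) = e^(−0.03027 × 12.0) = 0.6954
R = 1 / (1 − 0.6954) = 3.283
Css,max = 44.2 × 3.283 = 145.1 µg/L
Css,min = Css,max × e^(−kτ) = 145.1 × 0.6954 ≈ 101 µg/L

101 µg/L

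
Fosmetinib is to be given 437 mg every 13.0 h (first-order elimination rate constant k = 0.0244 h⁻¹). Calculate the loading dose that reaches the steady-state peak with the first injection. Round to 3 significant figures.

1610 mg

Accumulation ratio R = 1 / (1 − e^(−kτ)) = 1 / (1 − e^(−0.02440×13.0)) = 1 / (1 − 0.7282) = 3.679
Loading dose = maintenance dose × R = 437 × 3.679 ≈ 1610 mg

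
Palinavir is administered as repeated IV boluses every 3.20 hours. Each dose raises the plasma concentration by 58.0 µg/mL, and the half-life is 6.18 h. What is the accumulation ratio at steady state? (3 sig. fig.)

k = ln 2 / 6.18 = 0.1122 h⁻¹
Fraction remaining after one interval: e^(−kτ) = e^(−0.1122 × 3.20) = 0.6984
R = 1 / (1 − 0.6984) = 1 / 0.3016 ≈ 3.32

3.32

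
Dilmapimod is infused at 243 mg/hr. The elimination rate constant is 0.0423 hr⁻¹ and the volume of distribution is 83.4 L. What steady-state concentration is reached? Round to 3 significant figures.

CL = k · V = 0.0423 × 83.4 = 3.528 L/hr
Css = rate / CL = 243 / 3.528 ≈ 68.9 mg/L

68.9 mg/L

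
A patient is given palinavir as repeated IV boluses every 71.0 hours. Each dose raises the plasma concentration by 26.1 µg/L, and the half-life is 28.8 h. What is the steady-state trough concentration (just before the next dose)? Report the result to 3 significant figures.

k = ln 2 / 28.8 = 0.02407 h⁻¹
Fraction remaining after one interval: e^(−kτ) = e^(−0.02407 × 71.0) = 0.1811
R = 1 / (1 − 0.1811) = 1.221
Css,max = 26.1 × 1.221 = 31.87 µg/L
Css,min = Css,max × e^(−kτ) = 31.87 × 0.1811 ≈ 5.77 µg/L

5.77 µg/L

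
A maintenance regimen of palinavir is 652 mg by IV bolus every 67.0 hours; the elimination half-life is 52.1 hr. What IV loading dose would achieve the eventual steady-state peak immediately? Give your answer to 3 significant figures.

1110 mg

k = ln 2 / 52.1 = 0.01330 hr⁻¹
Accumulation ratio R = 1 / (1 − e^(−kτ)) = 1 / (1 − e^(−0.01330×67.0)) = 1 / (1 − 0.4101) = 1.695
Loading dose = maintenance dose × R = 652 × 1.695 ≈ 1110 mg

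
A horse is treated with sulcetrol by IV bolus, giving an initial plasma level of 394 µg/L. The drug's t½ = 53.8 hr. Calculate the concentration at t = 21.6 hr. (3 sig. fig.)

298 µg/L

k = ln 2 / 53.8 = 0.01288 hr⁻¹
21.6 hr is 0.4015 half-lives, so C = 394 × (1/2)^0.4015 = 394 × 0.7571 ≈ 298 µg/L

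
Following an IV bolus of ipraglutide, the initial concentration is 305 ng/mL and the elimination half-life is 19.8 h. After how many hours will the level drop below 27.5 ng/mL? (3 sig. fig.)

k = ln 2 / 19.8 = 0.03501 h⁻¹
C(t) = C₀ e^(−kt)  ⇒  t = ln(C₀/C) / k
t = ln(305/27.5) / 0.03501 = 2.406 / 0.03501 ≈ 68.7 hours

68.7 hours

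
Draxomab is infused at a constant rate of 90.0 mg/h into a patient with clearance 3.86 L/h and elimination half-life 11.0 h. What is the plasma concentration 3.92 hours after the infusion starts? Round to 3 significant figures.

Css = rate / CL = 90.0 / 3.86 = 23.32 mg/L
k = ln 2 / 11.0 = 0.06301 h⁻¹
C(t) = Css (1 − e^(−kt)) = 23.32 × (1 − e^(−0.2470)) = 23.32 × 0.2189 ≈ 5.10 mg/L

5.10 mg/L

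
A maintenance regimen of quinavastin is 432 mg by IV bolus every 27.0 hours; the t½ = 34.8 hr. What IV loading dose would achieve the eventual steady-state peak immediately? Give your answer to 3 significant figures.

k = ln 2 / 34.8 = 0.01992 hr⁻¹
Accumulation ratio R = 1 / (1 − e^(−kτ)) = 1 / (1 − e^(−0.01992×27.0)) = 1 / (1 − 0.5840) = 2.404
Loading dose = maintenance dose × R = 432 × 2.404 ≈ 1040 mg

1040 mg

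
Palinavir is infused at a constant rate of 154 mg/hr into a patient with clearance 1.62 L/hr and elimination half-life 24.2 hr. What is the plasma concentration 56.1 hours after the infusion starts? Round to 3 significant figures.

76.0 µg/mL

Css = rate / CL = 154 / 1.62 = 95.06 µg/mL
k = ln 2 / 24.2 = 0.02864 hr⁻¹
C(t) = Css (1 − e^(−kt)) = 95.06 × (1 − e^(−1.607)) = 95.06 × 0.7995 ≈ 76.0 µg/mL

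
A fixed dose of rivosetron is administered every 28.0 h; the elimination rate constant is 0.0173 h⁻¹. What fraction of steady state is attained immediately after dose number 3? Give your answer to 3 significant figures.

0.766

f_n = 1 − e^(−nkτ) = 1 − e^(−3 × 0.01730 × 28.0) = 1 − e^(−1.453) = 1 − 0.2338 ≈ 0.766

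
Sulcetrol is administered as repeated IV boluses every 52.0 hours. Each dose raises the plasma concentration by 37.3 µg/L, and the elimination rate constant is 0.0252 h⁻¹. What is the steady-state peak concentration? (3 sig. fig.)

Fraction remaining after one interval: e^(−kτ) = e^(−0.02520 × 52.0) = 0.2697
R = 1 / (1 − 0.2697) = 1.369
Css,max = 37.3 × 1.369 ≈ 51.1 µg/L

51.1 µg/L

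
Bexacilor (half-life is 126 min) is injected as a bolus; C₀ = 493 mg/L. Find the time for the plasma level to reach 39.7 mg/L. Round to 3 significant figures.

458 minutes

k = ln 2 / 126 = 0.005501 min⁻¹
C(t) = C₀ e^(−kt)  ⇒  t = ln(C₀/C) / k
t = ln(493/39.7) / 0.005501 = 2.519 / 0.005501 ≈ 458 minutes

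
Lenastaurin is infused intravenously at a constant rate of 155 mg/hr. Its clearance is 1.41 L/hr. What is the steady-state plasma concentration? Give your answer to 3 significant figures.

Css = infusion rate / CL = 155 / 1.41 ≈ 110 µg/mL

110 µg/mL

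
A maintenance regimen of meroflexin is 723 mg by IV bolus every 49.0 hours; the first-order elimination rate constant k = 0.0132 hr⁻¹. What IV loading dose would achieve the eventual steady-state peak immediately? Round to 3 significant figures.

Accumulation ratio R = 1 / (1 − e^(−kτ)) = 1 / (1 − e^(−0.01320×49.0)) = 1 / (1 − 0.5237) = 2.100
Loading dose = maintenance dose × R = 723 × 2.100 ≈ 1520 mg

1520 mg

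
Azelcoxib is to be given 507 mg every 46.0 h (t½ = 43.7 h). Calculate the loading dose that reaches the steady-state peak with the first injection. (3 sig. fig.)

k = ln 2 / 43.7 = 0.01586 h⁻¹
Accumulation ratio R = 1 / (1 − e^(−kτ)) = 1 / (1 − e^(−0.01586×46.0)) = 1 / (1 − 0.4821) = 1.931
Loading dose = maintenance dose × R = 507 × 1.931 ≈ 979 mg

979 mg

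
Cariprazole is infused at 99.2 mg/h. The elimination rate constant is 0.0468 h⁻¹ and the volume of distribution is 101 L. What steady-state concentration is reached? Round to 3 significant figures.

21.0 mg/L

CL = k · V = 0.0468 × 101 = 4.727 L/h
Css = rate / CL = 99.2 / 4.727 ≈ 21.0 mg/L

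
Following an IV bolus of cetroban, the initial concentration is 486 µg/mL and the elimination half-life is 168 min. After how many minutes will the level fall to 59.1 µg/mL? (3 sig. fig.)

511 minutes

k = ln 2 / 168 = 0.004126 min⁻¹
C(t) = C₀ e^(−kt)  ⇒  t = ln(C₀/C) / k
t = ln(486/59.1) / 0.004126 = 2.107 / 0.004126 ≈ 511 minutes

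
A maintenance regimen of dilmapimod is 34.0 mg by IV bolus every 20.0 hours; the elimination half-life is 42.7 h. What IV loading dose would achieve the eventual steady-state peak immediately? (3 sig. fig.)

123 mg

k = ln 2 / 42.7 = 0.01623 h⁻¹
Accumulation ratio R = 1 / (1 − e^(−kτ)) = 1 / (1 − e^(−0.01623×20.0)) = 1 / (1 − 0.7228) = 3.607
Loading dose = maintenance dose × R = 34.0 × 3.607 ≈ 123 mg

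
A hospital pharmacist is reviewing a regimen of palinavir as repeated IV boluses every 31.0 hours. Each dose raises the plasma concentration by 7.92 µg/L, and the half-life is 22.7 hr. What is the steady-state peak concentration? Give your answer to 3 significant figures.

12.9 µg/L

k = ln 2 / 22.7 = 0.03054 hr⁻¹
Fraction remaining after one interval: e^(−kτ) = e^(−0.03054 × 31.0) = 0.3881
R = 1 / (1 − 0.3881) = 1.634
Css,max = 7.92 × 1.634 ≈ 12.9 µg/L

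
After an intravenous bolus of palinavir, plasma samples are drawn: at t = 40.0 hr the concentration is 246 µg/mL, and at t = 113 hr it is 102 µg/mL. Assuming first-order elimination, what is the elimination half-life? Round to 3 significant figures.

k = ln(C₁/C₂) / (t₂ − t₁) = ln(246/102) / (113 − 40.0)
  = 0.8804 / 73.00 = 0.01206 hr⁻¹
t½ = ln 2 / k = ln 2 / 0.01206 ≈ 57.5 hours

57.5 hours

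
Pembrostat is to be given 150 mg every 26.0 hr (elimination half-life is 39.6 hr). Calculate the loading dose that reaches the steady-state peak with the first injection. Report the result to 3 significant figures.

k = ln 2 / 39.6 = 0.01750 hr⁻¹
Accumulation ratio R = 1 / (1 − e^(−kτ)) = 1 / (1 − e^(−0.01750×26.0)) = 1 / (1 − 0.6344) = 2.735
Loading dose = maintenance dose × R = 150 × 2.735 ≈ 410 mg

410 mg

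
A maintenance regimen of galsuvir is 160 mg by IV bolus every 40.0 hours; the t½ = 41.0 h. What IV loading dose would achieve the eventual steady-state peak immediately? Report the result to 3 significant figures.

k = ln 2 / 41.0 = 0.01691 h⁻¹
Accumulation ratio R = 1 / (1 − e^(−kτ)) = 1 / (1 − e^(−0.01691×40.0)) = 1 / (1 − 0.5085) = 2.035
Loading dose = maintenance dose × R = 160 × 2.035 ≈ 326 mg

326 mg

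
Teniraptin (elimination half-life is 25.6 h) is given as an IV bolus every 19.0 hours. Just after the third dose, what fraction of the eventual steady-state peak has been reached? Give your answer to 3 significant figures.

0.786

k = ln 2 / 25.6 = 0.02708 h⁻¹
f_n = 1 − e^(−nkτ) = 1 − e^(−3 × 0.02708 × 19.0) = 1 − e^(−1.543) = 1 − 0.2137 ≈ 0.786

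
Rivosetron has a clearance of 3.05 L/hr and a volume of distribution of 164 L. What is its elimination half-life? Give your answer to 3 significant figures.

k = CL / V = 3.05 / 164 = 0.01860 hr⁻¹
t½ = ln 2 / k = ln 2 / 0.01860 ≈ 37.3 hours

37.3 hours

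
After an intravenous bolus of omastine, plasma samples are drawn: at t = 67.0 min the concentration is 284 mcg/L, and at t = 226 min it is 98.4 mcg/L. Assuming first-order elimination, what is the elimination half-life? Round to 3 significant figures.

104 minutes

k = ln(C₁/C₂) / (t₂ − t₁) = ln(284/98.4) / (226 − 67.0)
  = 1.060 / 159.0 = 0.006666 min⁻¹
t½ = ln 2 / k = ln 2 / 0.006666 ≈ 104 minutes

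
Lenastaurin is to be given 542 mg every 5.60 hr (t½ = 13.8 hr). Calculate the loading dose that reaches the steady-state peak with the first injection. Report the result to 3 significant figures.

2210 mg

k = ln 2 / 13.8 = 0.05023 hr⁻¹
Accumulation ratio R = 1 / (1 − e^(−kτ)) = 1 / (1 − e^(−0.05023×5.60)) = 1 / (1 − 0.7548) = 4.079
Loading dose = maintenance dose × R = 542 × 4.079 ≈ 2210 mg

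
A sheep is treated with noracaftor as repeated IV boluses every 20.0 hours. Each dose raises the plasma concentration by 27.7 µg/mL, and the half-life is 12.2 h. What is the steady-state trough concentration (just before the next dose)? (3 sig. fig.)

k = ln 2 / 12.2 = 0.05682 h⁻¹
Fraction remaining after one interval: e^(−kτ) = e^(−0.05682 × 20.0) = 0.3210
R = 1 / (1 − 0.3210) = 1.473
Css,max = 27.7 × 1.473 = 40.80 µg/mL
Css,min = Css,max × e^(−kτ) = 40.80 × 0.3210 ≈ 13.1 µg/mL

13.1 µg/mL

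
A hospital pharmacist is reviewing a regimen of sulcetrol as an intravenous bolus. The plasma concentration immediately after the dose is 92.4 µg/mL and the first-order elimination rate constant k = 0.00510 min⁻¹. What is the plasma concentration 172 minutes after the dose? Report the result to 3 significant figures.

C(t) = C₀ e^(−kt) = 92.4 × e^(−0.005100 × 172) = 92.4 × e^(−0.8772) = 92.4 × 0.4159 ≈ 38.4 µg/mL

38.4 µg/mL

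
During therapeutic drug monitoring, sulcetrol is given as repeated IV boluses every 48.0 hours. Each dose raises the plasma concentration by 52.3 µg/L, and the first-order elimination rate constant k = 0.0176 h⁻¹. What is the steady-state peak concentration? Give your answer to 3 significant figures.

Fraction remaining after one interval: e^(−kτ) = e^(−0.01760 × 48.0) = 0.4296
R = 1 / (1 − 0.4296) = 1.753
Css,max = 52.3 × 1.753 ≈ 91.7 µg/L

91.7 µg/L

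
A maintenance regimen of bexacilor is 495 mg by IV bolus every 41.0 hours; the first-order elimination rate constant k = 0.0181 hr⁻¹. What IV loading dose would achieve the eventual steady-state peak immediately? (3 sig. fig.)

Accumulation ratio R = 1 / (1 − e^(−kτ)) = 1 / (1 − e^(−0.01810×41.0)) = 1 / (1 − 0.4761) = 1.909
Loading dose = maintenance dose × R = 495 × 1.909 ≈ 945 mg

945 mg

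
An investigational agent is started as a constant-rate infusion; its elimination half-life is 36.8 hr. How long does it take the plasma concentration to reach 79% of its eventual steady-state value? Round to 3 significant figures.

82.9 hours

k = ln 2 / 36.8 = 0.01884 hr⁻¹
f = 1 − e^(−kt)  ⇒  t = −ln(1 − f) / k
t = −ln(1 − 0.79) / 0.01884 = 1.561 / 0.01884 ≈ 82.9 hours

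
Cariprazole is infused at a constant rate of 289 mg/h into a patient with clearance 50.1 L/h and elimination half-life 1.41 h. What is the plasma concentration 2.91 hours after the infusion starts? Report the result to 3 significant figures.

4.39 µg/mL

Css = rate / CL = 289 / 50.1 = 5.768 µg/mL
k = ln 2 / 1.41 = 0.4916 h⁻¹
C(t) = Css (1 − e^(−kt)) = 5.768 × (1 − e^(−1.431)) = 5.768 × 0.7608 ≈ 4.39 µg/mL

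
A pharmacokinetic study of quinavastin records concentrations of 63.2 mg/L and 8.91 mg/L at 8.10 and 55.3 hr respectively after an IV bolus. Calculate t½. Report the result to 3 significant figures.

16.7 hours

k = ln(C₁/C₂) / (t₂ − t₁) = ln(63.2/8.91) / (55.3 − 8.10)
  = 1.959 / 47.20 = 0.04151 hr⁻¹
t½ = ln 2 / k = ln 2 / 0.04151 ≈ 16.7 hours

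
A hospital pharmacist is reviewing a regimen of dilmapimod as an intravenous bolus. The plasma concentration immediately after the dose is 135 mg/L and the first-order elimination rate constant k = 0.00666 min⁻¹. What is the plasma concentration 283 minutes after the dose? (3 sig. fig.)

C(t) = C₀ e^(−kt) = 135 × e^(−0.006660 × 283) = 135 × e^(−1.885) = 135 × 0.1519 ≈ 20.5 mg/L

20.5 mg/L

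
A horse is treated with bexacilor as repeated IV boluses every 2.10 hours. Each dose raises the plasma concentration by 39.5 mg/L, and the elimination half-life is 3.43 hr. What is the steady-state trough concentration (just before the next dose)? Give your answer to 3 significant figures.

74.7 mg/L

k = ln 2 / 3.43 = 0.2021 hr⁻¹
Fraction remaining after one interval: e^(−kτ) = e^(−0.2021 × 2.10) = 0.6542
R = 1 / (1 − 0.6542) = 2.892
Css,max = 39.5 × 2.892 = 114.2 mg/L
Css,min = Css,max × e^(−kτ) = 114.2 × 0.6542 ≈ 74.7 mg/L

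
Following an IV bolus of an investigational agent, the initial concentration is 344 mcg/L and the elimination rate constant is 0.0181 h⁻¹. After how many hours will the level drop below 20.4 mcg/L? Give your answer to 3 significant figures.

C(t) = C₀ e^(−kt)  ⇒  t = ln(C₀/C) / k
t = ln(344/20.4) / 0.01810 = 2.825 / 0.01810 ≈ 156 hours

156 hours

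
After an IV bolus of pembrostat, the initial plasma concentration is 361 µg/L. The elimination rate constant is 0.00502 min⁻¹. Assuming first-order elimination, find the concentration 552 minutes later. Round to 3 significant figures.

22.6 µg/L

C(t) = C₀ e^(−kt) = 361 × e^(−0.005020 × 552) = 361 × e^(−2.771) = 361 × 0.06260 ≈ 22.6 µg/L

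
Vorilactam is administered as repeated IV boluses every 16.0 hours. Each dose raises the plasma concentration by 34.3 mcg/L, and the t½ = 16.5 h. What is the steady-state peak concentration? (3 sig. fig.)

k = ln 2 / 16.5 = 0.04201 h⁻¹
Fraction remaining after one interval: e^(−kτ) = e^(−0.04201 × 16.0) = 0.5106
R = 1 / (1 − 0.5106) = 2.043
Css,max = 34.3 × 2.043 ≈ 70.1 mcg/L

70.1 mcg/L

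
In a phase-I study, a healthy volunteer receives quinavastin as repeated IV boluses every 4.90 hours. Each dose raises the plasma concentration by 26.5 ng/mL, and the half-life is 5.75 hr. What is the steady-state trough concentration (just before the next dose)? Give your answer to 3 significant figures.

32.9 ng/mL

k = ln 2 / 5.75 = 0.1205 hr⁻¹
Fraction remaining after one interval: e^(−kτ) = e^(−0.1205 × 4.90) = 0.5539
R = 1 / (1 − 0.5539) = 2.242
Css,max = 26.5 × 2.242 = 59.41 ng/mL
Css,min = Css,max × e^(−kτ) = 59.41 × 0.5539 ≈ 32.9 ng/mL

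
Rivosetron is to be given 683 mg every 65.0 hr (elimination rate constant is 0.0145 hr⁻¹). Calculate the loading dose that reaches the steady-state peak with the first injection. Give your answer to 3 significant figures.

Accumulation ratio R = 1 / (1 − e^(−kτ)) = 1 / (1 − e^(−0.01450×65.0)) = 1 / (1 − 0.3897) = 1.638
Loading dose = maintenance dose × R = 683 × 1.638 ≈ 1120 mg

1120 mg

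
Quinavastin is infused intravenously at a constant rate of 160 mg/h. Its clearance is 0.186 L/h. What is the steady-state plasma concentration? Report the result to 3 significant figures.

860 µg/mL

Css = infusion rate / CL = 160 / 0.186 ≈ 860 µg/mL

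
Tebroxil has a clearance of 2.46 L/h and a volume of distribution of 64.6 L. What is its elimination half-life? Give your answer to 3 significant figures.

18.2 hours

k = CL / V = 2.46 / 64.6 = 0.03808 h⁻¹
t½ = ln 2 / k = ln 2 / 0.03808 ≈ 18.2 hours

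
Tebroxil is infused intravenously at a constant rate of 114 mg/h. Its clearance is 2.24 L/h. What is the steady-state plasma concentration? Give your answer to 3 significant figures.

50.9 mg/L

Css = infusion rate / CL = 114 / 2.24 ≈ 50.9 mg/L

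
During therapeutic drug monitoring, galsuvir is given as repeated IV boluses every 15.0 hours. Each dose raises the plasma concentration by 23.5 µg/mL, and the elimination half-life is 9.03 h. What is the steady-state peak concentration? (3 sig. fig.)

34.4 µg/mL

k = ln 2 / 9.03 = 0.07676 h⁻¹
Fraction remaining after one interval: e^(−kτ) = e^(−0.07676 × 15.0) = 0.3162
R = 1 / (1 − 0.3162) = 1.462
Css,max = 23.5 × 1.462 ≈ 34.4 µg/mL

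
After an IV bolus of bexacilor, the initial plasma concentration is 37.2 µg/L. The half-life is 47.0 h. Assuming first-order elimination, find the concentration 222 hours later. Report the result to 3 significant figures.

1.41 µg/L

k = ln 2 / 47.0 = 0.01475 h⁻¹
222 h is 4.723 half-lives, so C = 37.2 × (1/2)^4.723 = 37.2 × 0.03785 ≈ 1.41 µg/L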